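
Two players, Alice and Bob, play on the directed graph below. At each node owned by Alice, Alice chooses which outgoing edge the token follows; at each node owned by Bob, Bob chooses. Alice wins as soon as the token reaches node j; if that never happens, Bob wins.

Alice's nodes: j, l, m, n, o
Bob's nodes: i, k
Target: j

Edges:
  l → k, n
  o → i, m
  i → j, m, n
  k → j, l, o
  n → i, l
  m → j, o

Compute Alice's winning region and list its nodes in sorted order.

j, m, o

A0 = {j}
A1: add {m} — m (Alice) has m→j.
A2: add {o} — o (Alice) has o→m.
A3 = A2; e.g. i (Bob) can still go to n. Fixed point.
Alice's winning region = {j, m, o}.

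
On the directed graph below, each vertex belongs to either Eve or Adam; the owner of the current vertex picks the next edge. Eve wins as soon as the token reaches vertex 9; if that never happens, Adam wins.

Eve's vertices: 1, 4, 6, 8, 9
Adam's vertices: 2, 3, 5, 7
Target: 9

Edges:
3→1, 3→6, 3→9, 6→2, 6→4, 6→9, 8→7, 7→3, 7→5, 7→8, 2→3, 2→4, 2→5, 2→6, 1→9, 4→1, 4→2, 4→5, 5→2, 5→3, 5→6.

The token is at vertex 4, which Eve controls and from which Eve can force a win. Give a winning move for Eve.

A0 = {9}
A1: add {1, 6} — 1 (Eve) has 1→9; 6 (Eve) has 6→9.
A2: add {3, 4} — 3 (Adam): all of {1, 6, 9} already in; 4 (Eve) has 4→1.
A3 = A2; e.g. 2 (Adam) can still go to 5. Fixed point.
From 4, successor 1 is in the attractor (rank 1); the other successors 2, 5 are not.

1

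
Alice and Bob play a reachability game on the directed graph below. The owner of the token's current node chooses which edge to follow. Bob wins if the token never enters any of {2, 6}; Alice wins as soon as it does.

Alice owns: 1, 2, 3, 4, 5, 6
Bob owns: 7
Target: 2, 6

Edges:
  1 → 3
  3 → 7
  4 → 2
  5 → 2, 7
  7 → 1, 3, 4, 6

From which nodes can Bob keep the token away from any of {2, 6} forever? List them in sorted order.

A0 = {2, 6}
A1: add {4, 5} — 4 (Alice) has 4→2; 5 (Alice) has 5→2.
A2 = A1; e.g. 1 (Alice) has no edge into A1. Fixed point.
Alice's attractor = {2, 4, 5, 6}; Bob avoids the target exactly from the complement.

1, 3, 7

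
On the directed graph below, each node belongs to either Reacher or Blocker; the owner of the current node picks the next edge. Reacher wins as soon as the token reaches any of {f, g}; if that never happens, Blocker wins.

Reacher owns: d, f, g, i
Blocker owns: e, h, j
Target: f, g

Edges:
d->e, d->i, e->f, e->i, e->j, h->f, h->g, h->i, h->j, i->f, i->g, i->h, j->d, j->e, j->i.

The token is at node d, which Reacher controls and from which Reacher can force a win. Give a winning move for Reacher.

A0 = {f, g}
A1: add {i} — i (Reacher) has i→f.
A2: add {d} — d (Reacher) has d→i.
A3 = A2; e.g. e (Blocker) can still go to j. Fixed point.
From d, successor i is in the attractor (rank 1); the other successor e is not.

i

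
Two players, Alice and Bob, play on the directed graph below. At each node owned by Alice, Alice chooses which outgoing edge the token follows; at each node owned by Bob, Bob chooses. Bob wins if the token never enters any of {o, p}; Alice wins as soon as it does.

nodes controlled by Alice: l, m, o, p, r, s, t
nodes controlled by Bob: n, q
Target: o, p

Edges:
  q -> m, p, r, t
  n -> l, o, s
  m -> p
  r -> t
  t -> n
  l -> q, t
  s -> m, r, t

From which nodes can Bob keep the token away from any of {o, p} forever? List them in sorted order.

l, n, q, r, t

A0 = {o, p}
A1: add {m} — m (Alice) has m→p.
A2: add {s} — s (Alice) has s→m.
A3 = A2; e.g. l (Alice) has no edge into A2. Fixed point.
Alice's attractor = {m, o, p, s}; Bob avoids the target exactly from the complement.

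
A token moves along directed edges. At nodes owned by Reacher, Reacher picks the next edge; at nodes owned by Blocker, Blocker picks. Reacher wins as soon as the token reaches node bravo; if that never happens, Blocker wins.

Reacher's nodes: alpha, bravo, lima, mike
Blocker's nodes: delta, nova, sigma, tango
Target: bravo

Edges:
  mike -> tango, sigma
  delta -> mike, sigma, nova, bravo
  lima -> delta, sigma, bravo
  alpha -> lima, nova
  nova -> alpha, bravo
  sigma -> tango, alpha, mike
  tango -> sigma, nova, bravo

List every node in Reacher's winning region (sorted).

A0 = {bravo}
A1: add {lima} — lima (Reacher) has lima→bravo.
A2: add {alpha} — alpha (Reacher) has alpha→lima.
A3: add {nova} — nova (Blocker): all of {alpha, bravo} already in.
A4 = A3; e.g. delta (Blocker) can still go to mike. Fixed point.
Reacher's winning region = {alpha, bravo, lima, nova}.

alpha, bravo, lima, nova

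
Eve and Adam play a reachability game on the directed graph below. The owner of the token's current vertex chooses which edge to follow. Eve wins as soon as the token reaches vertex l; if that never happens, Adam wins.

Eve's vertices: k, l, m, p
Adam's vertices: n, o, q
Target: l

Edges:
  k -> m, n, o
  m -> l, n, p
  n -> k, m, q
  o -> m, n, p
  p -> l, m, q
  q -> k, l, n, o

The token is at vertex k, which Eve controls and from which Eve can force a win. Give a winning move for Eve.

A0 = {l}
A1: add {m, p} — m (Eve) has m→l; p (Eve) has p→l.
A2: add {k} — k (Eve) has k→m.
A3 = A2; e.g. n (Adam) can still go to q. Fixed point.
From k, successor m is in the attractor (rank 1); the other successors n, o are not.

m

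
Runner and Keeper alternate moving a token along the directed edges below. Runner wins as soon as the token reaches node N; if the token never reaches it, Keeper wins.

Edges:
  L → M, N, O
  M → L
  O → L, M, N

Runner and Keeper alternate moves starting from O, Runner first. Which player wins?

Track states (vertex, player-to-move).
A0 = {(N,Runner), (N,Keeper)}
A1: add {(L,Runner), (O,Runner)}.
(O,Runner) ∈ A1 ⇒ Runner forces the target.

Runner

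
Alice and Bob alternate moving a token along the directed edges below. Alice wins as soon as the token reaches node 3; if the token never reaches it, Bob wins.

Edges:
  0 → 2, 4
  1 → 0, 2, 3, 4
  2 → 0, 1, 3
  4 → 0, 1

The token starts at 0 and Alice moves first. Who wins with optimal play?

Bob

Track states (vertex, player-to-move).
A0 = {(3,Alice), (3,Bob)}
A1: add {(1,Alice), (2,Alice)}.
A2 = A1; e.g. (0,Alice) stays out. (0,Alice) never enters ⇒ Bob avoids the target.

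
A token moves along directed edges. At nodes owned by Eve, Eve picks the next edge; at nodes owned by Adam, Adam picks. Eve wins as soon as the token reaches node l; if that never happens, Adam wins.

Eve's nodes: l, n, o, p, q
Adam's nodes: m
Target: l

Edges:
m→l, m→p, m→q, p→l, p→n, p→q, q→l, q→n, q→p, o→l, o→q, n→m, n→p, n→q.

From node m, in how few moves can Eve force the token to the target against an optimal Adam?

2

A0 = {l}
A1: add {o, p, q} — o (Eve) has o→l; p (Eve) has p→l; q (Eve) has q→l.
A2: add {m, n} — m (Adam): all of {l, p, q} already in; n (Eve) has n→p.
A2 = all vertices. Fixed point.
m enters the attractor at level 2, so Eve can force the target in 2 moves from there.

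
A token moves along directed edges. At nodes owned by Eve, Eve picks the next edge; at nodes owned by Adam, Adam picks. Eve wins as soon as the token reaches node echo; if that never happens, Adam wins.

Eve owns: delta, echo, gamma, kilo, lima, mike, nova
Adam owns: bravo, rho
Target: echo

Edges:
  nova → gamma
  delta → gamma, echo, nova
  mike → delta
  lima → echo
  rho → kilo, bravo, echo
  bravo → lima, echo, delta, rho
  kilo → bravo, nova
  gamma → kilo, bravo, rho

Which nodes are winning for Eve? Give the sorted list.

delta, echo, lima, mike

A0 = {echo}
A1: add {delta, lima} — lima (Eve) has lima→echo; delta (Eve) has delta→echo.
A2: add {mike} — mike (Eve) has mike→delta.
A3 = A2; e.g. kilo (Eve) has no edge into A2. Fixed point.
Eve's winning region = {delta, echo, lima, mike}.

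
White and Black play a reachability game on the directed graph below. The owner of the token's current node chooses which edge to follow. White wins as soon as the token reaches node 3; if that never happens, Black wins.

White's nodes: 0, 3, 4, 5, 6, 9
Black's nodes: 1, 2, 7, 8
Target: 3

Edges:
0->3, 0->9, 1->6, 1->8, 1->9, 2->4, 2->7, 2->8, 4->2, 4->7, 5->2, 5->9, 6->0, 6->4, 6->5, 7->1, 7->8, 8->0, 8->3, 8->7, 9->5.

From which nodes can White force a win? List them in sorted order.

A0 = {3}
A1: add {0} — 0 (White) has 0→3.
A2: add {6} — 6 (White) has 6→0.
A3 = A2; e.g. 1 (Black) can still go to 8. Fixed point.
White's winning region = {0, 3, 6}.

0, 3, 6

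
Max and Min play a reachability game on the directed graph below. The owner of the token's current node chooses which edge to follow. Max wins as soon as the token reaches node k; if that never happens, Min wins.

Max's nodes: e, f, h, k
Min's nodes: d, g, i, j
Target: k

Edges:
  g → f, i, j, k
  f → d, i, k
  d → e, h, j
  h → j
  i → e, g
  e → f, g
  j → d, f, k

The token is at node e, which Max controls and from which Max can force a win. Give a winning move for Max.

f

A0 = {k}
A1: add {f} — f (Max) has f→k.
A2: add {e} — e (Max) has e→f.
A3 = A2; e.g. d (Min) can still go to h. Fixed point.
From e, successor f is in the attractor (rank 1); the other successor g is not.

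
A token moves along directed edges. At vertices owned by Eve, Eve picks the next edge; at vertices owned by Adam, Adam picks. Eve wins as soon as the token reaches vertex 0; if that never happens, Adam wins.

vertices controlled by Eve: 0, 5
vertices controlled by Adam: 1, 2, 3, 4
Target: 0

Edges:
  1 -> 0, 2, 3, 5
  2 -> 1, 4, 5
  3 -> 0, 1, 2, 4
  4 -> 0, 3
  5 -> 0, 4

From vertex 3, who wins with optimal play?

A0 = {0}
A1: add {5} — 5 (Eve) has 5→0.
A2 = A1; e.g. 1 (Adam) can still go to 2. Fixed point.
3 never enters the attractor, so Adam can avoid the target forever.

Adam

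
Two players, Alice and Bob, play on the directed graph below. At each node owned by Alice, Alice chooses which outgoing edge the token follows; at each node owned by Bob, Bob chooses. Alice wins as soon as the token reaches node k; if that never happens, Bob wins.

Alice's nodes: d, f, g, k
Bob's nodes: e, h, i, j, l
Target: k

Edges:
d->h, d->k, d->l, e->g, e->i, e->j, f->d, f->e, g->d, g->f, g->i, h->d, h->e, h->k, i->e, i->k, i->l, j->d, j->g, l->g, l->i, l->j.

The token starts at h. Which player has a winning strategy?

A0 = {k}
A1: add {d} — d (Alice) has d→k.
A2: add {f, g} — f (Alice) has f→d; g (Alice) has g→d.
A3: add {j} — j (Bob): all of {d, g} already in.
A4 = A3; e.g. e (Bob) can still go to i. Fixed point.
h never enters the attractor, so Bob can avoid the target forever.

Bob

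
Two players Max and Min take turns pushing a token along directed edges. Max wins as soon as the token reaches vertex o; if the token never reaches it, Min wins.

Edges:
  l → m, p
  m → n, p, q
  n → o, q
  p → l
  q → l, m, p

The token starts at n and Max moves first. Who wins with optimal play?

Track states (vertex, player-to-move).
A0 = {(o,Max), (o,Min)}
A1: add {(n,Max)}.
(n,Max) ∈ A1 ⇒ Max forces the target.

Max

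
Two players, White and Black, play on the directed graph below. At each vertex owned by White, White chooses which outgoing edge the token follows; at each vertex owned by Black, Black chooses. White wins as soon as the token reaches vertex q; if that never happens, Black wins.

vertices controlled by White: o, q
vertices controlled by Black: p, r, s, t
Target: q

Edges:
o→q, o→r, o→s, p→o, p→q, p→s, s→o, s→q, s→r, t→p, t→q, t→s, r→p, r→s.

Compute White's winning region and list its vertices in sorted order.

A0 = {q}
A1: add {o} — o (White) has o→q.
A2 = A1; e.g. p (Black) can still go to s. Fixed point.
White's winning region = {o, q}.

o, q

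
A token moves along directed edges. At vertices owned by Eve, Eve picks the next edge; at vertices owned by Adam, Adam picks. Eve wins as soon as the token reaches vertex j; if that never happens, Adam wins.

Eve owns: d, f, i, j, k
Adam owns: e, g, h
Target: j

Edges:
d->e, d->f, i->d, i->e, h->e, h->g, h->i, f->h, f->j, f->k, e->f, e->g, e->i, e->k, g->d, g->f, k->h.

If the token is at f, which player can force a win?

A0 = {j}
A1: add {f} — f (Eve) has f→j.
f ∈ A1, so Eve can force the target.

Eve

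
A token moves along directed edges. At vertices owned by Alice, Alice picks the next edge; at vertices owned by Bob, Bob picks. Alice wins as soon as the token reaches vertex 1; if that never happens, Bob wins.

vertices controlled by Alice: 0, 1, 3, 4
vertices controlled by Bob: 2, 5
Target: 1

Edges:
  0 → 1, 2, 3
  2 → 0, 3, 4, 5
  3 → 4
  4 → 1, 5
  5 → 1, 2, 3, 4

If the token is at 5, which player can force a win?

Bob

A0 = {1}
A1: add {0, 4} — 0 (Alice) has 0→1; 4 (Alice) has 4→1.
A2: add {3} — 3 (Alice) has 3→4.
A3 = A2; e.g. 2 (Bob) can still go to 5. Fixed point.
5 never enters the attractor, so Bob can avoid the target forever.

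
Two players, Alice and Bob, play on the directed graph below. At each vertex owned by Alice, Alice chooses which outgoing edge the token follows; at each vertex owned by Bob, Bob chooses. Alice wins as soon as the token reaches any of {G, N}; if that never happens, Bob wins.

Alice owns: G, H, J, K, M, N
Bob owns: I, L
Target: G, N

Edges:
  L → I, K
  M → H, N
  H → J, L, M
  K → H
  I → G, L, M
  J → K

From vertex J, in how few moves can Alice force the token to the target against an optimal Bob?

A0 = {G, N}
A1: add {M} — M (Alice) has M→N.
A2: add {H} — H (Alice) has H→M.
A3: add {K} — K (Alice) has K→H.
A4: add {J} — J (Alice) has J→K.
A5 = A4; e.g. I (Bob) can still go to L. Fixed point.
J enters the attractor at level 4, so Alice can force the target in 4 moves from there.

4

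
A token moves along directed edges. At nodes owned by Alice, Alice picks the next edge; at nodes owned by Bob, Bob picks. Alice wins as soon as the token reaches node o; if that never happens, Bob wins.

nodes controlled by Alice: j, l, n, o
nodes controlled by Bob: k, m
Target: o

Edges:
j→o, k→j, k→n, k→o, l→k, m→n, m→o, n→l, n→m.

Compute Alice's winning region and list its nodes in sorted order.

A0 = {o}
A1: add {j} — j (Alice) has j→o.
A2 = A1; e.g. k (Bob) can still go to n. Fixed point.
Alice's winning region = {j, o}.

j, o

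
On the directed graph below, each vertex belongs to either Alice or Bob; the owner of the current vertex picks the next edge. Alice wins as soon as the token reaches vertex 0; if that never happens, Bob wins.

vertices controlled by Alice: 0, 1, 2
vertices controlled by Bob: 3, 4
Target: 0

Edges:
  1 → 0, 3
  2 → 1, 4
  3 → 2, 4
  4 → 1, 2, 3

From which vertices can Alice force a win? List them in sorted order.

A0 = {0}
A1: add {1} — 1 (Alice) has 1→0.
A2: add {2} — 2 (Alice) has 2→1.
A3 = A2; e.g. 3 (Bob) can still go to 4. Fixed point.
Alice's winning region = {0, 1, 2}.

0, 1, 2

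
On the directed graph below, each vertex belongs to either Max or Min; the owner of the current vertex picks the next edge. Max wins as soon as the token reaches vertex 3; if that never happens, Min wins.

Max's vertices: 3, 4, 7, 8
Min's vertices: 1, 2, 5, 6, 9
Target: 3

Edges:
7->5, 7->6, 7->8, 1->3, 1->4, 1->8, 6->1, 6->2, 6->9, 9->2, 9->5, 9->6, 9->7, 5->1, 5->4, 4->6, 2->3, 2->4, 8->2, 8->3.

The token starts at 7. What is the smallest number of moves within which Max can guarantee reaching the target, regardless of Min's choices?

2

A0 = {3}
A1: add {8} — 8 (Max) has 8→3.
A2: add {7} — 7 (Max) has 7→8.
A3 = A2; e.g. 1 (Min) can still go to 4. Fixed point.
7 enters the attractor at level 2, so Max can force the target in 2 moves from there.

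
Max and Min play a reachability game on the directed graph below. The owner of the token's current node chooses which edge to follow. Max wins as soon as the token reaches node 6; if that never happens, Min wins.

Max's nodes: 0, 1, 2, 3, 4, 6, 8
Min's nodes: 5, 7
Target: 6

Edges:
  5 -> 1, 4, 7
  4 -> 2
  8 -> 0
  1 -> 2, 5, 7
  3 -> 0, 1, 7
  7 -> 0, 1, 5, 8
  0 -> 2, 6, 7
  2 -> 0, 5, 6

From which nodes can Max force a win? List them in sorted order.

A0 = {6}
A1: add {0, 2} — 0 (Max) has 0→6; 2 (Max) has 2→6.
A2: add {1, 3, 4, 8} — 1 (Max) has 1→2; 3 (Max) has 3→0; 4 (Max) has 4→2; 8 (Max) has 8→0.
A3 = A2; e.g. 5 (Min) can still go to 7. Fixed point.
Max's winning region = {0, 1, 2, 3, 4, 6, 8}.

0, 1, 2, 3, 4, 6, 8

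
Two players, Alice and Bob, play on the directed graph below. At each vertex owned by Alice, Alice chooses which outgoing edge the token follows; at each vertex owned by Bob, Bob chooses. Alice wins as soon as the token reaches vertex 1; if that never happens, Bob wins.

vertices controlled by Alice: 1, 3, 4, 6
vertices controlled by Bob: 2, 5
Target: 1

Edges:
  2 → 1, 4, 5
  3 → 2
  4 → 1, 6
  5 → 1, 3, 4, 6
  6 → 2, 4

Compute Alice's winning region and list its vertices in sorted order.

A0 = {1}
A1: add {4} — 4 (Alice) has 4→1.
A2: add {6} — 6 (Alice) has 6→4.
A3 = A2; e.g. 2 (Bob) can still go to 5. Fixed point.
Alice's winning region = {1, 4, 6}.

1, 4, 6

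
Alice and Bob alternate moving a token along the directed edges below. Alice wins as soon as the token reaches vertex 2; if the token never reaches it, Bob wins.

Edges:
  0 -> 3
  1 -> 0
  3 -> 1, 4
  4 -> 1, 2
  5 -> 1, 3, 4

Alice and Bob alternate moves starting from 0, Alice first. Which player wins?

Track states (vertex, player-to-move).
A0 = {(2,Alice), (2,Bob)}
A1: add {(4,Alice)}.
A2 = A1; e.g. (0,Alice) stays out. (0,Alice) never enters ⇒ Bob avoids the target.

Bob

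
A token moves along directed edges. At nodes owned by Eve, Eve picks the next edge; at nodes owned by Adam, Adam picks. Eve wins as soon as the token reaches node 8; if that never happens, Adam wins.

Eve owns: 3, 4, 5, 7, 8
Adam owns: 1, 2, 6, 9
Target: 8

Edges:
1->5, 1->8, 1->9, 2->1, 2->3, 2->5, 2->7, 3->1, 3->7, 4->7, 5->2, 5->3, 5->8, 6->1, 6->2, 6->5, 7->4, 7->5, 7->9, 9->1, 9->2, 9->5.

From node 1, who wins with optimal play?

Adam

A0 = {8}
A1: add {5} — 5 (Eve) has 5→8.
A2: add {7} — 7 (Eve) has 7→5.
A3: add {3, 4} — 3 (Eve) has 3→7; 4 (Eve) has 4→7.
A4 = A3; e.g. 1 (Adam) can still go to 9. Fixed point.
1 never enters the attractor, so Adam can avoid the target forever.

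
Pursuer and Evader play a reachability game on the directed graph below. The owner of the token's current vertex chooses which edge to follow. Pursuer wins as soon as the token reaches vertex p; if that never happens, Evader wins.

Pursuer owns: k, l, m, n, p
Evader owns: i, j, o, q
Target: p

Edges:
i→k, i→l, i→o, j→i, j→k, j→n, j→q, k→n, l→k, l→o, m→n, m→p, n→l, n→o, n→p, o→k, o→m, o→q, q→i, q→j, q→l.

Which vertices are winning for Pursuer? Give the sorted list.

k, l, m, n, p

A0 = {p}
A1: add {m, n} — m (Pursuer) has m→p; n (Pursuer) has n→p.
A2: add {k} — k (Pursuer) has k→n.
A3: add {l} — l (Pursuer) has l→k.
A4 = A3; e.g. i (Evader) can still go to o. Fixed point.
Pursuer's winning region = {k, l, m, n, p}.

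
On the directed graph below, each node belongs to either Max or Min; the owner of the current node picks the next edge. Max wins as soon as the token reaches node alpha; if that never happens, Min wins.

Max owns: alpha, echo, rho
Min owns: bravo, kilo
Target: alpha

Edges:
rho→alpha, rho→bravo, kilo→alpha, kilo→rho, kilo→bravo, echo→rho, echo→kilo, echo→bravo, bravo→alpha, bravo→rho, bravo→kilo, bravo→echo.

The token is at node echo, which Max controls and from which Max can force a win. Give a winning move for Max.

A0 = {alpha}
A1: add {rho} — rho (Max) has rho→alpha.
A2: add {echo} — echo (Max) has echo→rho.
A3 = A2; e.g. kilo (Min) can still go to bravo. Fixed point.
From echo, successor rho is in the attractor (rank 1); the other successors bravo, kilo are not.

rho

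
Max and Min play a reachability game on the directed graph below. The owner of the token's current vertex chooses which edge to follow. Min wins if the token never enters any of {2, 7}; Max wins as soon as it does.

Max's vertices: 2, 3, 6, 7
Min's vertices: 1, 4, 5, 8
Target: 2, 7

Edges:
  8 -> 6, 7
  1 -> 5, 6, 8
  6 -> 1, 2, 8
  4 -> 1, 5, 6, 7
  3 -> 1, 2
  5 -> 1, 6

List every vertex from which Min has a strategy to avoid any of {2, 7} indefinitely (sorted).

1, 4, 5

A0 = {2, 7}
A1: add {3, 6} — 3 (Max) has 3→2; 6 (Max) has 6→2.
A2: add {8} — 8 (Min): all of {6, 7} already in.
A3 = A2; e.g. 1 (Min) can still go to 5. Fixed point.
Max's attractor = {2, 3, 6, 7, 8}; Min avoids the target exactly from the complement.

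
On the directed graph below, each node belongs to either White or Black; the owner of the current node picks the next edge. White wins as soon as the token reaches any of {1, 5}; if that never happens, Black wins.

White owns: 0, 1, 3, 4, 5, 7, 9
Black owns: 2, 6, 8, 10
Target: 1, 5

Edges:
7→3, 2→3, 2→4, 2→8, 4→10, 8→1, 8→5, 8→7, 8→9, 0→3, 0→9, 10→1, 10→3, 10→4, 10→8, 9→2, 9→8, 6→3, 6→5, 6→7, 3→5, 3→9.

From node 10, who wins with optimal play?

A0 = {1, 5}
A1: add {3} — 3 (White) has 3→5.
A2: add {0, 7} — 0 (White) has 0→3; 7 (White) has 7→3.
A3: add {6} — 6 (Black): all of {3, 5, 7} already in.
A4 = A3; e.g. 2 (Black) can still go to 4. Fixed point.
10 never enters the attractor, so Black can avoid the target forever.

Black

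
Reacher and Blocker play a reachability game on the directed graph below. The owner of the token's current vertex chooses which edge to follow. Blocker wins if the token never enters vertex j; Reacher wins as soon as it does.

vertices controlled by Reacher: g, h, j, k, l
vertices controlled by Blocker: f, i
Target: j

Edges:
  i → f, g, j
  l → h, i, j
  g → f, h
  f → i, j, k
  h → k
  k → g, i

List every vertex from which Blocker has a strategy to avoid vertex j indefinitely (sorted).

f, g, h, i, k

A0 = {j}
A1: add {l} — l (Reacher) has l→j.
A2 = A1; e.g. f (Blocker) can still go to i. Fixed point.
Reacher's attractor = {j, l}; Blocker avoids the target exactly from the complement.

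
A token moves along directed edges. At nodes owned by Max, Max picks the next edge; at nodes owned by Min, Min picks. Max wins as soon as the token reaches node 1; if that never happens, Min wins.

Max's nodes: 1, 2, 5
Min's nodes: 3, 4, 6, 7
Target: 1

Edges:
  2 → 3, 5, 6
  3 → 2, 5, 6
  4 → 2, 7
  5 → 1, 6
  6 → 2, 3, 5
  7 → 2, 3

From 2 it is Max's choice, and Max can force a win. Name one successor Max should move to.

A0 = {1}
A1: add {5} — 5 (Max) has 5→1.
A2: add {2} — 2 (Max) has 2→5.
A3 = A2; e.g. 3 (Min) can still go to 6. Fixed point.
From 2, successor 5 is in the attractor (rank 1); the other successors 3, 6 are not.

5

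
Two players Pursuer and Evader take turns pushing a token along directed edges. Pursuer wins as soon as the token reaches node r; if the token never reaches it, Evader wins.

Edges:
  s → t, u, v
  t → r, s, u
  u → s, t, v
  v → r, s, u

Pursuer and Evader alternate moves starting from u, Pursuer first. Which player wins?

Track states (vertex, player-to-move).
A0 = {(r,Pursuer), (r,Evader)}
A1: add {(t,Pursuer), (v,Pursuer)}.
A2 = A1; e.g. (s,Pursuer) stays out. (u,Pursuer) never enters ⇒ Evader avoids the target.

Evader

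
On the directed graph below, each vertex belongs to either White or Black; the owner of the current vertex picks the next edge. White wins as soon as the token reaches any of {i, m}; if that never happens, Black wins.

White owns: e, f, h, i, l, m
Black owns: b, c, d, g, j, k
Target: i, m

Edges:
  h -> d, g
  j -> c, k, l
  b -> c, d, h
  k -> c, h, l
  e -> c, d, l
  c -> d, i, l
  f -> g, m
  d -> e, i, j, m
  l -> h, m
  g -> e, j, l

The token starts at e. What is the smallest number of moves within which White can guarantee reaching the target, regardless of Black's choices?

A0 = {i, m}
A1: add {f, l} — f (White) has f→m; l (White) has l→m.
A2: add {e} — e (White) has e→l.
A3 = A2; e.g. b (Black) can still go to c. Fixed point.
e enters the attractor at level 2, so White can force the target in 2 moves from there.

2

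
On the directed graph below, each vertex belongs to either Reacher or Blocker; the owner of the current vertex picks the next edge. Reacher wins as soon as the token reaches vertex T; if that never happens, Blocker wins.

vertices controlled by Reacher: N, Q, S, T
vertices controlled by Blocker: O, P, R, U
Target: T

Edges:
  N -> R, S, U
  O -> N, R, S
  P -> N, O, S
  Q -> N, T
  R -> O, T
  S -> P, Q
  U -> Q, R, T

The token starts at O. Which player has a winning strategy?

A0 = {T}
A1: add {Q} — Q (Reacher) has Q→T.
A2: add {S} — S (Reacher) has S→Q.
A3: add {N} — N (Reacher) has N→S.
A4 = A3; e.g. O (Blocker) can still go to R. Fixed point.
O never enters the attractor, so Blocker can avoid the target forever.

Blocker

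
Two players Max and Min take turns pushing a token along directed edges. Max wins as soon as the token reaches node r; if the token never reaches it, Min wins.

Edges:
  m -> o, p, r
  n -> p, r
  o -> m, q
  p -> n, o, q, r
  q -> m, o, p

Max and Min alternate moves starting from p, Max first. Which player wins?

Track states (vertex, player-to-move).
A0 = {(r,Max), (r,Min)}
A1: add {(m,Max), (n,Max), (p,Max)}.
(p,Max) ∈ A1 ⇒ Max forces the target.

Max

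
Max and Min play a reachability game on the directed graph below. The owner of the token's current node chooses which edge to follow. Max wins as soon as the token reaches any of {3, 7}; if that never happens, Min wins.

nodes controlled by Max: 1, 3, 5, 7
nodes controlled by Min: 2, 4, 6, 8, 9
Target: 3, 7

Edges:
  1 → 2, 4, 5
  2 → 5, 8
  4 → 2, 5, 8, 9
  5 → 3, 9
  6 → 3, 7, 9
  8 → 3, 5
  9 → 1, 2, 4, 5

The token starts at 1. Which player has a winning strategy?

A0 = {3, 7}
A1: add {5} — 5 (Max) has 5→3.
A2: add {1, 8} — 1 (Max) has 1→5; 8 (Min): all of {3, 5} already in.
1 ∈ A2, so Max can force the target.

Max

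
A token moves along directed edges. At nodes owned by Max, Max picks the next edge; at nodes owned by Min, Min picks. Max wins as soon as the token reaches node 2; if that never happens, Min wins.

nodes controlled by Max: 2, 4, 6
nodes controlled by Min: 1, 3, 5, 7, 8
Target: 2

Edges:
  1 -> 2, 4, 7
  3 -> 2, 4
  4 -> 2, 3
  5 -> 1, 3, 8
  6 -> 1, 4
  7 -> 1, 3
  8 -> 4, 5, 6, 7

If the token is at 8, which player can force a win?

A0 = {2}
A1: add {4} — 4 (Max) has 4→2.
A2: add {3, 6} — 3 (Min): all of {2, 4} already in; 6 (Max) has 6→4.
A3 = A2; e.g. 1 (Min) can still go to 7. Fixed point.
8 never enters the attractor, so Min can avoid the target forever.

Min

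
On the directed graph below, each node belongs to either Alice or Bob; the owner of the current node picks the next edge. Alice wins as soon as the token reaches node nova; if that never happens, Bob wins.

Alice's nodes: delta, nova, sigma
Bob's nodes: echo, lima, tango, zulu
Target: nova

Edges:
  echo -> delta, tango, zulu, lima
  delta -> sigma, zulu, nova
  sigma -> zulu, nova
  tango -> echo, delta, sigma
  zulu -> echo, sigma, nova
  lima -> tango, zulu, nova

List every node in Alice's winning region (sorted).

A0 = {nova}
A1: add {delta, sigma} — delta (Alice) has delta→nova; sigma (Alice) has sigma→nova.
A2 = A1; e.g. echo (Bob) can still go to tango. Fixed point.
Alice's winning region = {delta, nova, sigma}.

delta, nova, sigma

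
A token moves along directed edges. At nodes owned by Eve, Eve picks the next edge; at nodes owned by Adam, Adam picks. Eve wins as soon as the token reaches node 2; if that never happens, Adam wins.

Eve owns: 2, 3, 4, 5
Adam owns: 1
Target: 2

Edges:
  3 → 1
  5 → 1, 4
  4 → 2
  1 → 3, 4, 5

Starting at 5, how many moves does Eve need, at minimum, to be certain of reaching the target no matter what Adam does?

2

A0 = {2}
A1: add {4} — 4 (Eve) has 4→2.
A2: add {5} — 5 (Eve) has 5→4.
A3 = A2; e.g. 1 (Adam) can still go to 3. Fixed point.
5 enters the attractor at level 2, so Eve can force the target in 2 moves from there.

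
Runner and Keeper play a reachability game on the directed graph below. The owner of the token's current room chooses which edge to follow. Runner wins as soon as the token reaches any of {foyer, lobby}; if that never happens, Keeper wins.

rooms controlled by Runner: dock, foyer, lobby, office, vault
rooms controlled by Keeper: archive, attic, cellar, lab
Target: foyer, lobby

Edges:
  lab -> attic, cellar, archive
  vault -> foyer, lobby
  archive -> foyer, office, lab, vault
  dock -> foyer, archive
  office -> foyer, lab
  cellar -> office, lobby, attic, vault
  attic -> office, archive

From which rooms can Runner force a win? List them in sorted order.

A0 = {foyer, lobby}
A1: add {dock, office, vault} — office (Runner) has office→foyer; dock (Runner) has dock→foyer; vault (Runner) has vault→foyer.
A2 = A1; e.g. attic (Keeper) can still go to archive. Fixed point.
Runner's winning region = {dock, foyer, lobby, office, vault}.

dock, foyer, lobby, office, vault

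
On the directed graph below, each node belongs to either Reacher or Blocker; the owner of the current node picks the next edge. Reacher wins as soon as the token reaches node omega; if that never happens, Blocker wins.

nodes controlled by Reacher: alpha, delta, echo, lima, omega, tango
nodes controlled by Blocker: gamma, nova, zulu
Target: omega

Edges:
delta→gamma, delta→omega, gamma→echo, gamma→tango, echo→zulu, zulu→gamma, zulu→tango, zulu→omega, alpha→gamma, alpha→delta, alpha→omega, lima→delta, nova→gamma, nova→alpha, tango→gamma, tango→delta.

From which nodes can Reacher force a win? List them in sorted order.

alpha, delta, lima, omega, tango

A0 = {omega}
A1: add {alpha, delta} — delta (Reacher) has delta→omega; alpha (Reacher) has alpha→omega.
A2: add {lima, tango} — tango (Reacher) has tango→delta; lima (Reacher) has lima→delta.
A3 = A2; e.g. echo (Reacher) has no edge into A2. Fixed point.
Reacher's winning region = {alpha, delta, lima, omega, tango}.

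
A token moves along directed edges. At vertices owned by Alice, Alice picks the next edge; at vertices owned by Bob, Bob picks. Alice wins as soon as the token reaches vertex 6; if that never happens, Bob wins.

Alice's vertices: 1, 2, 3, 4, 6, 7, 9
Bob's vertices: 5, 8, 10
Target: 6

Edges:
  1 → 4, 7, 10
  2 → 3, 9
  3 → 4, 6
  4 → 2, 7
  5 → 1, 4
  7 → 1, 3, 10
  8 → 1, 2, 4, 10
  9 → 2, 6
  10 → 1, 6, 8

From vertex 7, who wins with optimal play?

A0 = {6}
A1: add {3, 9} — 3 (Alice) has 3→6; 9 (Alice) has 9→6.
A2: add {2, 7} — 2 (Alice) has 2→3; 7 (Alice) has 7→3.
7 ∈ A2, so Alice can force the target.

Alice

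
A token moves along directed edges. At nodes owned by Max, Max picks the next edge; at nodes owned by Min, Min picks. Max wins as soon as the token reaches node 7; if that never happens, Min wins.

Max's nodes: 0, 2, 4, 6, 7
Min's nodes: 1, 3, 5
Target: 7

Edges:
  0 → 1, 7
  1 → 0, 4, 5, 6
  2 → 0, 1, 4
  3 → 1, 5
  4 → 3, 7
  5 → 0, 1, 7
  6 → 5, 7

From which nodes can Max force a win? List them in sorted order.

A0 = {7}
A1: add {0, 4, 6} — 0 (Max) has 0→7; 4 (Max) has 4→7; 6 (Max) has 6→7.
A2: add {2} — 2 (Max) has 2→0.
A3 = A2; e.g. 1 (Min) can still go to 5. Fixed point.
Max's winning region = {0, 2, 4, 6, 7}.

0, 2, 4, 6, 7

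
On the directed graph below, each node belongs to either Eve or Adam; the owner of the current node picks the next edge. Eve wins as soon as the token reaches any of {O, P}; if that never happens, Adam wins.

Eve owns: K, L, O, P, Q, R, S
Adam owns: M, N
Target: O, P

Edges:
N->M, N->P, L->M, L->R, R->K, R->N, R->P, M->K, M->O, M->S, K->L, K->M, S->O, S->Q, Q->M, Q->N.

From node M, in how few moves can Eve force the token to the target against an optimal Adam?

A0 = {O, P}
A1: add {R, S} — R (Eve) has R→P; S (Eve) has S→O.
A2: add {L} — L (Eve) has L→R.
A3: add {K} — K (Eve) has K→L.
A4: add {M} — M (Adam): all of {K, O, S} already in.
M enters the attractor at level 4, so Eve can force the target in 4 moves from there.

4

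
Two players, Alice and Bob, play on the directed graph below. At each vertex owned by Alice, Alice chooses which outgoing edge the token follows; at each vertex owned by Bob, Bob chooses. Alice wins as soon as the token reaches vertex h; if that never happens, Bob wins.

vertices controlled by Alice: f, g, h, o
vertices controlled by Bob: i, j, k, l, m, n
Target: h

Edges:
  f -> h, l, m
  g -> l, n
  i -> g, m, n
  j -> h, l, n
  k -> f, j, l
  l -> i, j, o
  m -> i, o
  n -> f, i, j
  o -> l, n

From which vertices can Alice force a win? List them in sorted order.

A0 = {h}
A1: add {f} — f (Alice) has f→h.
A2 = A1; e.g. g (Alice) has no edge into A1. Fixed point.
Alice's winning region = {f, h}.

f, h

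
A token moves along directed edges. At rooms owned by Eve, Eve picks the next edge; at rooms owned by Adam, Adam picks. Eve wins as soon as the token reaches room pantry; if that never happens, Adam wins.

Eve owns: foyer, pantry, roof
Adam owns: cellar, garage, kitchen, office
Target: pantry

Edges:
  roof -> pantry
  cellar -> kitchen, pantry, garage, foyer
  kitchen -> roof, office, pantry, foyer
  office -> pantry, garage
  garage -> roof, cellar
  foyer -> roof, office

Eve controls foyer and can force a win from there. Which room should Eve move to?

A0 = {pantry}
A1: add {roof} — roof (Eve) has roof→pantry.
A2: add {foyer} — foyer (Eve) has foyer→roof.
A3 = A2; e.g. cellar (Adam) can still go to kitchen. Fixed point.
From foyer, successor roof is in the attractor (rank 1); the other successor office is not.

roof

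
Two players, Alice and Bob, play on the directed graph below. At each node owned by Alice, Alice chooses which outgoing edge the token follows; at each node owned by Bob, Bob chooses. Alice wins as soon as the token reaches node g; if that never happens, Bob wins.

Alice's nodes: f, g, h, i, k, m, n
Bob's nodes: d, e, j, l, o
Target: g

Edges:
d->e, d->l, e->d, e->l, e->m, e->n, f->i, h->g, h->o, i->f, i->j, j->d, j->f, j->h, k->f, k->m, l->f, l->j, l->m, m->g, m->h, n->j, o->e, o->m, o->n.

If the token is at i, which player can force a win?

Bob

A0 = {g}
A1: add {h, m} — h (Alice) has h→g; m (Alice) has m→g.
A2: add {k} — k (Alice) has k→m.
A3 = A2; e.g. d (Bob) can still go to e. Fixed point.
i never enters the attractor, so Bob can avoid the target forever.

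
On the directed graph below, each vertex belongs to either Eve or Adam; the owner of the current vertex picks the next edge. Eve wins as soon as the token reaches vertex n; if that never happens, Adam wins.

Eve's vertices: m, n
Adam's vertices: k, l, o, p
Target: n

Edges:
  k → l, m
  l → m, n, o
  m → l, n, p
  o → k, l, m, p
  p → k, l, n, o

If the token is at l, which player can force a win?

Adam

A0 = {n}
A1: add {m} — m (Eve) has m→n.
A2 = A1; e.g. k (Adam) can still go to l. Fixed point.
l never enters the attractor, so Adam can avoid the target forever.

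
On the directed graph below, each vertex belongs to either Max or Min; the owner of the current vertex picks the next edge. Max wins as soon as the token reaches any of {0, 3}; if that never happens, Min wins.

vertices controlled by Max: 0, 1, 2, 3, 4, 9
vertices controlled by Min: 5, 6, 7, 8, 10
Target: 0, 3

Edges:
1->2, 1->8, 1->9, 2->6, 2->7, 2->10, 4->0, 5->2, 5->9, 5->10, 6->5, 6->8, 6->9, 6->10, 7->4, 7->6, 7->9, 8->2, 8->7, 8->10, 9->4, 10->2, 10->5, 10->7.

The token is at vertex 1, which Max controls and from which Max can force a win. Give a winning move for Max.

9

A0 = {0, 3}
A1: add {4} — 4 (Max) has 4→0.
A2: add {9} — 9 (Max) has 9→4.
A3: add {1} — 1 (Max) has 1→9.
A4 = A3; e.g. 2 (Max) has no edge into A3. Fixed point.
From 1, successor 9 is in the attractor (rank 2); the other successors 2, 8 are not.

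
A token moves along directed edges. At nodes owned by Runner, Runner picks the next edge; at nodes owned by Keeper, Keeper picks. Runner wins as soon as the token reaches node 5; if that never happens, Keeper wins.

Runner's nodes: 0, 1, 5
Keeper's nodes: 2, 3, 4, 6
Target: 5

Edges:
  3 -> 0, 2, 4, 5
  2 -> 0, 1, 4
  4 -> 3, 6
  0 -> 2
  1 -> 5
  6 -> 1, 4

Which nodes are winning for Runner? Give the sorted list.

1, 5

A0 = {5}
A1: add {1} — 1 (Runner) has 1→5.
A2 = A1; e.g. 0 (Runner) has no edge into A1. Fixed point.
Runner's winning region = {1, 5}.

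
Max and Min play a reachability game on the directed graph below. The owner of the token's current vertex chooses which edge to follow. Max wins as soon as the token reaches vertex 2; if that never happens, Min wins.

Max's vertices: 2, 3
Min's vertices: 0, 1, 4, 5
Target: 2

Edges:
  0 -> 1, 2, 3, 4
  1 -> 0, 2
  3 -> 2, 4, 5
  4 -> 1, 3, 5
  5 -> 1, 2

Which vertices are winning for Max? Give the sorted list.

2, 3

A0 = {2}
A1: add {3} — 3 (Max) has 3→2.
A2 = A1; e.g. 0 (Min) can still go to 1. Fixed point.
Max's winning region = {2, 3}.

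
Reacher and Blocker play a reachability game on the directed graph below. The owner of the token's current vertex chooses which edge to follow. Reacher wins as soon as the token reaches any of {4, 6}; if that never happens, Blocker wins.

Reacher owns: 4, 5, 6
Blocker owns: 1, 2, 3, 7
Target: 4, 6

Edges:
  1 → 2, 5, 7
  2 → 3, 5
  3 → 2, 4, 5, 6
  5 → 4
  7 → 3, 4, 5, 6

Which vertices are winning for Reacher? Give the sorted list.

A0 = {4, 6}
A1: add {5} — 5 (Reacher) has 5→4.
A2 = A1; e.g. 1 (Blocker) can still go to 2. Fixed point.
Reacher's winning region = {4, 5, 6}.

4, 5, 6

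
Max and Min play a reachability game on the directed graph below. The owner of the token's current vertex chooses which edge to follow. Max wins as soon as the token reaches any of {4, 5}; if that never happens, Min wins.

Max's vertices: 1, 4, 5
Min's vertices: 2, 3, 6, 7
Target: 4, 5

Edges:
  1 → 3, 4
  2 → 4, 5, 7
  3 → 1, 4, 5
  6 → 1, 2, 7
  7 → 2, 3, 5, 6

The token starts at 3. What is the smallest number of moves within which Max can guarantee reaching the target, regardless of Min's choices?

A0 = {4, 5}
A1: add {1} — 1 (Max) has 1→4.
A2: add {3} — 3 (Min): all of {1, 4, 5} already in.
A3 = A2; e.g. 2 (Min) can still go to 7. Fixed point.
3 enters the attractor at level 2, so Max can force the target in 2 moves from there.

2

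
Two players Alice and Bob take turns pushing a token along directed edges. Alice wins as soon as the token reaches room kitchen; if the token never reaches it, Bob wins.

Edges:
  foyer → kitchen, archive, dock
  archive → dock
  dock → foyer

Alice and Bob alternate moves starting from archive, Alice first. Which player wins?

Alice

Track states (vertex, player-to-move).
A0 = {(kitchen,Alice), (kitchen,Bob)}
A1: add {(foyer,Alice)}.
A2: add {(dock,Bob)}.
A3: add {(archive,Alice)}.
(archive,Alice) ∈ A3 ⇒ Alice forces the target.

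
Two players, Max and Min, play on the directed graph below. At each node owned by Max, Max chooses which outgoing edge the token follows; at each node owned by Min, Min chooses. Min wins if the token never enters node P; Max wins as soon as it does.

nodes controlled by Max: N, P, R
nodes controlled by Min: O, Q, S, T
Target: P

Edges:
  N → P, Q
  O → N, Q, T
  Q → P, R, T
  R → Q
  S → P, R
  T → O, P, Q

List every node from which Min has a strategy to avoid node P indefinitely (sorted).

A0 = {P}
A1: add {N} — N (Max) has N→P.
A2 = A1; e.g. O (Min) can still go to Q. Fixed point.
Max's attractor = {N, P}; Min avoids the target exactly from the complement.

O, Q, R, S, T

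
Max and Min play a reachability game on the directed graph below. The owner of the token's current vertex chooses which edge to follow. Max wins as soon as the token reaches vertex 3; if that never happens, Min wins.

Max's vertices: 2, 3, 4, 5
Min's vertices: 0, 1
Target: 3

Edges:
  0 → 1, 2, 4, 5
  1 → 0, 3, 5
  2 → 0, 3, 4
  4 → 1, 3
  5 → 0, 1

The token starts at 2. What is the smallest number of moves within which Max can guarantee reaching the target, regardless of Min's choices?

1

A0 = {3}
A1: add {2, 4} — 2 (Max) has 2→3; 4 (Max) has 4→3.
A2 = A1; e.g. 0 (Min) can still go to 1. Fixed point.
2 enters the attractor at level 1, so Max can force the target in 1 move from there.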